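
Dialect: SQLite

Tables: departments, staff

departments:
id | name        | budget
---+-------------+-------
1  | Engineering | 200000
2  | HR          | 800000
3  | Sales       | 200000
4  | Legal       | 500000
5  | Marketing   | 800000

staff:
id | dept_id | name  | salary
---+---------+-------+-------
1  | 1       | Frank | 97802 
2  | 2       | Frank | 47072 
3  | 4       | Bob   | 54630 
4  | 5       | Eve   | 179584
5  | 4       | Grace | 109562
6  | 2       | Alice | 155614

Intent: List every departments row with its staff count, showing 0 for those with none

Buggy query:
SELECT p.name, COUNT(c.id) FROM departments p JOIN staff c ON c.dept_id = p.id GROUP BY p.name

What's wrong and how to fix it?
Bug: An inner join excludes parents with zero children

Fix: Switch to LEFT JOIN to retain unmatched parent rows

Corrected query:
SELECT p.name, COUNT(c.id) FROM departments p LEFT JOIN staff c ON c.dept_id = p.id GROUP BY p.name

Result:
name        | COUNT(c.id)
------------+------------
Engineering | 1          
HR          | 2          
Legal       | 2          
Marketing   | 1          
Sales       | 0          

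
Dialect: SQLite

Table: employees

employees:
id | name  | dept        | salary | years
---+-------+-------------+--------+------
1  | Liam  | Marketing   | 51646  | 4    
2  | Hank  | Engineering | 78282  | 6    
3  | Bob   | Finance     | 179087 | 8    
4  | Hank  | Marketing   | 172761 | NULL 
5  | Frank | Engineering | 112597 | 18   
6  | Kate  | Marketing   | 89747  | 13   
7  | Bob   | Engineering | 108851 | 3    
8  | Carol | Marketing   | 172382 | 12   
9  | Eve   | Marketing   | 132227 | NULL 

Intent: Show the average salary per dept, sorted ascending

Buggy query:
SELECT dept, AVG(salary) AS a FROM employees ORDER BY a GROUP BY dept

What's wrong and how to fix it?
Bug: ORDER BY appears before GROUP BY; SQL clause order requires GROUP BY first

Fix: Reorder: SELECT … FROM … GROUP BY … ORDER BY …

Corrected query:
SELECT dept, AVG(salary) AS a FROM employees GROUP BY dept ORDER BY a

Result:
dept        | a       
------------+---------
Engineering | 99910   
Marketing   | 123752.6
Finance     | 179087  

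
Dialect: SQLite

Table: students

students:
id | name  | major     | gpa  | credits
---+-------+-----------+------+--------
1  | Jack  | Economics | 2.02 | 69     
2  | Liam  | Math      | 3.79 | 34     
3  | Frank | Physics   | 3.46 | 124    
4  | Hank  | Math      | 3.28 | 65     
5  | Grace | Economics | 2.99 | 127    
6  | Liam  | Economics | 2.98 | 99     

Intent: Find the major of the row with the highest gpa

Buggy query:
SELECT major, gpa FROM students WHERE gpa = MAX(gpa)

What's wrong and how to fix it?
Bug: WHERE is evaluated per row; an aggregate over the whole table isn't defined there

Fix: Wrap MAX in a scalar subquery so WHERE compares against a single value

Corrected query:
SELECT major, gpa FROM students WHERE gpa = (SELECT MAX(gpa) FROM students)

Result:
major | gpa 
------+-----
Math  | 3.79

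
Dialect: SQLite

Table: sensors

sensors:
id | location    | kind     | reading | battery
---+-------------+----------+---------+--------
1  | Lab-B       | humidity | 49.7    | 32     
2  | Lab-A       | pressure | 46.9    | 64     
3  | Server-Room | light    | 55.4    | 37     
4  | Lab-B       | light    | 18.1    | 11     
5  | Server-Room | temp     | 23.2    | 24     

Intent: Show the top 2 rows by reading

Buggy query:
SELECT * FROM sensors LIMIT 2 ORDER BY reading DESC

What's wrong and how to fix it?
Bug: ORDER BY cannot follow LIMIT; LIMIT is the final clause

Fix: Sort with ORDER BY, then apply LIMIT

Corrected query:
SELECT * FROM sensors ORDER BY reading DESC LIMIT 2

Result:
id | location    | kind     | reading | battery
---+-------------+----------+---------+--------
3  | Server-Room | light    | 55.4    | 37     
1  | Lab-B       | humidity | 49.7    | 32     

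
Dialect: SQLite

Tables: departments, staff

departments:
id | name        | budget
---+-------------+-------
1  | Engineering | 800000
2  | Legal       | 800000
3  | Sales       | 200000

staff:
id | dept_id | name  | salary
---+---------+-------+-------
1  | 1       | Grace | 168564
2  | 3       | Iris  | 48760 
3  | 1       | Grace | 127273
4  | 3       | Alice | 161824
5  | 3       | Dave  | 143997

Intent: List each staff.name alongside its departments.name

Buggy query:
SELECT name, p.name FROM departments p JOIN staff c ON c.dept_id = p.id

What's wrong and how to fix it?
Bug: 'name' exists in both joined tables, so the database can't tell which one is meant

Fix: Qualify the column with its table alias (c.name)

Corrected query:
SELECT c.name, p.name FROM departments p JOIN staff c ON c.dept_id = p.id

Result:
name  | name       
------+------------
Grace | Engineering
Iris  | Sales      
Grace | Engineering
Alice | Sales      
Dave  | Sales      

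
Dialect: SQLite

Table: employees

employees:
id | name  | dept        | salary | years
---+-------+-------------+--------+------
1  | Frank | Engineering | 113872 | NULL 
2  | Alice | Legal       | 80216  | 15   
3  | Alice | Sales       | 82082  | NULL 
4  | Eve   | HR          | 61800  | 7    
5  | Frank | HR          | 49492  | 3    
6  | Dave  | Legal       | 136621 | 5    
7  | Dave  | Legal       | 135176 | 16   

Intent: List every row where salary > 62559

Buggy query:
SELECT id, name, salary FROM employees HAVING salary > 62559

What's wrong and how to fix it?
Bug: HAVING filters the output of aggregation, but this query has no GROUP BY and no aggregate functions, so SQLite rejects it (HAVING clause on a non-aggregate query); the condition here is per row

Fix: Replace HAVING with WHERE since the condition applies to individual rows

Corrected query:
SELECT id, name, salary FROM employees WHERE salary > 62559

Result:
id | name  | salary
---+-------+-------
1  | Frank | 113872
2  | Alice | 80216 
3  | Alice | 82082 
6  | Dave  | 136621
7  | Dave  | 135176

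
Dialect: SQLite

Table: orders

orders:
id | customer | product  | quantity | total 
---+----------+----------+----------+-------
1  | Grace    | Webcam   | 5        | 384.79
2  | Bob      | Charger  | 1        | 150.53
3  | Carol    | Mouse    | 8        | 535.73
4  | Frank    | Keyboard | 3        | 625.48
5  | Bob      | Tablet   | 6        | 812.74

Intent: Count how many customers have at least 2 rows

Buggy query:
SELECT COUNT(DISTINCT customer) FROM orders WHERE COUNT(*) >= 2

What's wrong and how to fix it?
Bug: COUNT(*) cannot appear in WHERE; the per-group count doesn't exist yet

Fix: Group first with HAVING COUNT(*) >= 2, then COUNT the resulting groups

Corrected query:
SELECT COUNT(*) FROM (SELECT customer FROM orders GROUP BY customer HAVING COUNT(*) >= 2)

Result:
COUNT(*)
--------
1       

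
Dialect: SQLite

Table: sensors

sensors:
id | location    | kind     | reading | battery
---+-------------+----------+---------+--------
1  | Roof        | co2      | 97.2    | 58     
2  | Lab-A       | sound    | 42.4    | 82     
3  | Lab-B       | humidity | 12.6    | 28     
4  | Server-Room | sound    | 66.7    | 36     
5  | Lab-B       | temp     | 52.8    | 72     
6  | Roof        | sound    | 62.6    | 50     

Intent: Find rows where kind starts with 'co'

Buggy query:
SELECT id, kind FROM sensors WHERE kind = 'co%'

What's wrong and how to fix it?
Bug: '=' compares the literal string including the % character; pattern matching needs LIKE

Fix: Replace '=' with LIKE so 'co%' is treated as a pattern

Corrected query:
SELECT id, kind FROM sensors WHERE kind LIKE 'co%'

Result:
id | kind
---+-----
1  | co2 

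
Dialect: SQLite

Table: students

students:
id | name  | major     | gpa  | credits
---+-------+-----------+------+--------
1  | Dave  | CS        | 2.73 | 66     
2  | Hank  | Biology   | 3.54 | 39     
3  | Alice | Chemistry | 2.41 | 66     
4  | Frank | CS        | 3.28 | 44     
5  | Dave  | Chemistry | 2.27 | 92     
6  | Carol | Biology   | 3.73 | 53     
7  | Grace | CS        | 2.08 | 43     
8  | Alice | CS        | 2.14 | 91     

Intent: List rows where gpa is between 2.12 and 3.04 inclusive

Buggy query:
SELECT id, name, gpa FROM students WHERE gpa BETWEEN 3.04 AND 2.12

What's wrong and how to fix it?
Bug: The bounds are reversed; BETWEEN a AND b requires a <= b to match anything

Fix: Swap the bounds so the smaller value comes first

Corrected query:
SELECT id, name, gpa FROM students WHERE gpa BETWEEN 2.12 AND 3.04

Result:
id | name  | gpa 
---+-------+-----
1  | Dave  | 2.73
3  | Alice | 2.41
5  | Dave  | 2.27
8  | Alice | 2.14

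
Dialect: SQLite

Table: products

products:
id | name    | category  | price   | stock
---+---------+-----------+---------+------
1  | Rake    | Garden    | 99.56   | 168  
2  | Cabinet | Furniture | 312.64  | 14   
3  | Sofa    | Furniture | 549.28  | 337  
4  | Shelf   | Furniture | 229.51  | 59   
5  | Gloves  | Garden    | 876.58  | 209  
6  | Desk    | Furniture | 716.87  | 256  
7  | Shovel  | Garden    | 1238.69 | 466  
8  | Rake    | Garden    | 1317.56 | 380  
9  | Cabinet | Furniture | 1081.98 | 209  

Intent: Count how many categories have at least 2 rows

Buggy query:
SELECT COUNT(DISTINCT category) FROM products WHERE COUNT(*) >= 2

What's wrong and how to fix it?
Bug: WHERE filters individual rows, not groups, so a group-level COUNT is invalid there

Fix: Group first with HAVING COUNT(*) >= 2, then COUNT the resulting groups

Corrected query:
SELECT COUNT(*) FROM (SELECT category FROM products GROUP BY category HAVING COUNT(*) >= 2)

Result:
COUNT(*)
--------
2       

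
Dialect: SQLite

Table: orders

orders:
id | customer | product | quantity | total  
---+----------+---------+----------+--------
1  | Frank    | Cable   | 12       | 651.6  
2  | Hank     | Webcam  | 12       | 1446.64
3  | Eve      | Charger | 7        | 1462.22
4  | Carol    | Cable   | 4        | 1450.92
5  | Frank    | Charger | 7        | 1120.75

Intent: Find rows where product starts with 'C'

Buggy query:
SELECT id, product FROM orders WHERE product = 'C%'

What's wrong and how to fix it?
Bug: '=' compares the literal string including the % character; pattern matching needs LIKE

Fix: Replace '=' with LIKE so 'C%' is treated as a pattern

Corrected query:
SELECT id, product FROM orders WHERE product LIKE 'C%'

Result:
id | product
---+--------
1  | Cable  
3  | Charger
4  | Cable  
5  | Charger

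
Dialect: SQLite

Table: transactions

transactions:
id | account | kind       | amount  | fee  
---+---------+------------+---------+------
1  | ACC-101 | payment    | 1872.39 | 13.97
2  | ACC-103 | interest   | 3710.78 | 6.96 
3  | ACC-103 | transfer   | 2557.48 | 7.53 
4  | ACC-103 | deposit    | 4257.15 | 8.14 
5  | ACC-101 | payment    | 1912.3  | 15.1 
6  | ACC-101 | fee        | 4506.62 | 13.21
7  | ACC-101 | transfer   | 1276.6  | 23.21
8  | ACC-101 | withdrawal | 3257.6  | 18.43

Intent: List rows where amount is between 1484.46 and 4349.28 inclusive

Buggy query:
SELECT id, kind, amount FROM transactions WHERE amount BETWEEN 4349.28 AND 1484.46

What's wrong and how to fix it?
Bug: BETWEEN expects the lower bound first; with 4349.28 AND 1484.46 the range is empty

Fix: Swap the bounds so the smaller value comes first

Corrected query:
SELECT id, kind, amount FROM transactions WHERE amount BETWEEN 1484.46 AND 4349.28

Result:
id | kind       | amount 
---+------------+--------
1  | payment    | 1872.39
2  | interest   | 3710.78
3  | transfer   | 2557.48
4  | deposit    | 4257.15
5  | payment    | 1912.3 
8  | withdrawal | 3257.6 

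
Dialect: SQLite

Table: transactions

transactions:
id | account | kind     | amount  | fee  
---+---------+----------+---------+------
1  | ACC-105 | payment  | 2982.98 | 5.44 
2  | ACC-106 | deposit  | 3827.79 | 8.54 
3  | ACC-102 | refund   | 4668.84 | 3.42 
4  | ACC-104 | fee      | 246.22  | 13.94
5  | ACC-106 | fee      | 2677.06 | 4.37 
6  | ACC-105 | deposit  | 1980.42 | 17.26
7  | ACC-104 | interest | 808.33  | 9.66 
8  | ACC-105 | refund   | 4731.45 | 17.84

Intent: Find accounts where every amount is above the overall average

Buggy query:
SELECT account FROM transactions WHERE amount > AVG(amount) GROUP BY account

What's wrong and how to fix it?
Bug: WHERE evaluates per row before aggregation, so AVG() is unavailable

Fix: Use a subquery for AVG and a HAVING MIN(...) filter so the condition holds for every row in the group

Corrected query:
SELECT account FROM transactions GROUP BY account HAVING MIN(amount) > (SELECT AVG(amount) FROM transactions)

Result:
account
-------
ACC-102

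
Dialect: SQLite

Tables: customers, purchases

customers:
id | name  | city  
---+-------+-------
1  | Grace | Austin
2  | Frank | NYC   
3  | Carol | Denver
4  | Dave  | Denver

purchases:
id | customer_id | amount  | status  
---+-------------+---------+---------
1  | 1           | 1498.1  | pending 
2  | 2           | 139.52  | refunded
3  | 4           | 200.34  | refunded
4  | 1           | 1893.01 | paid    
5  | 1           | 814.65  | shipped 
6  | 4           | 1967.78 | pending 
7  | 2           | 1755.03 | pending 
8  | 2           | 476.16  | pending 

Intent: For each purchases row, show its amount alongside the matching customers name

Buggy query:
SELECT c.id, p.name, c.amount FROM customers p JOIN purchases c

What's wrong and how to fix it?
Bug: Missing join condition: each purchases row is matched to all customers rows instead of just its own

Fix: Add ON c.customer_id = p.id to the JOIN

Corrected query:
SELECT c.id, p.name, c.amount FROM customers p JOIN purchases c ON c.customer_id = p.id

Result:
id | name  | amount 
---+-------+--------
1  | Grace | 1498.1 
2  | Frank | 139.52 
3  | Dave  | 200.34 
4  | Grace | 1893.01
5  | Grace | 814.65 
6  | Dave  | 1967.78
7  | Frank | 1755.03
8  | Frank | 476.16 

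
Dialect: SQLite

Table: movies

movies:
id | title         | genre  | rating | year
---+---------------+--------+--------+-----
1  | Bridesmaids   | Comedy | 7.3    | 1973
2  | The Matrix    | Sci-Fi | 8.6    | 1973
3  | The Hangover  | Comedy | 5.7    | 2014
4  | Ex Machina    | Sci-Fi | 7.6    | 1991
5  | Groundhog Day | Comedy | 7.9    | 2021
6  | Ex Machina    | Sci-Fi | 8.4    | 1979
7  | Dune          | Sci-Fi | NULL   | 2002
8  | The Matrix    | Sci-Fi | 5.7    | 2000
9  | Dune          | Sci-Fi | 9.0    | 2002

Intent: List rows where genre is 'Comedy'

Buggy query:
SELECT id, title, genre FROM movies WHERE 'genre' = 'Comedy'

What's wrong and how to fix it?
Bug: 'genre' in single quotes is a string literal, not the column; the comparison is literal-vs-literal and never true

Fix: Remove the quotes around the column name (or use double quotes for an identifier)

Corrected query:
SELECT id, title, genre FROM movies WHERE genre = 'Comedy'

Result:
id | title         | genre 
---+---------------+-------
1  | Bridesmaids   | Comedy
3  | The Hangover  | Comedy
5  | Groundhog Day | Comedy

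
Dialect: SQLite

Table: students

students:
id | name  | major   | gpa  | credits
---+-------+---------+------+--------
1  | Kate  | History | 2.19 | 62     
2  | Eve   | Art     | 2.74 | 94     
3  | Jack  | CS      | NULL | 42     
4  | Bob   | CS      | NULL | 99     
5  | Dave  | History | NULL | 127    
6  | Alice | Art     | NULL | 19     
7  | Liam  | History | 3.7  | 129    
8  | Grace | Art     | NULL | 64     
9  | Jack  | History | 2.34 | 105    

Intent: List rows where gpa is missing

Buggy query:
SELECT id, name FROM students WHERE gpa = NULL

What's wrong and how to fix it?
Bug: Comparing to NULL with '=' never matches; NULL = NULL is unknown, not true

Fix: Replace '= NULL' with 'IS NULL'

Corrected query:
SELECT id, name FROM students WHERE gpa IS NULL

Result:
id | name 
---+------
3  | Jack 
4  | Bob  
5  | Dave 
6  | Alice
8  | Grace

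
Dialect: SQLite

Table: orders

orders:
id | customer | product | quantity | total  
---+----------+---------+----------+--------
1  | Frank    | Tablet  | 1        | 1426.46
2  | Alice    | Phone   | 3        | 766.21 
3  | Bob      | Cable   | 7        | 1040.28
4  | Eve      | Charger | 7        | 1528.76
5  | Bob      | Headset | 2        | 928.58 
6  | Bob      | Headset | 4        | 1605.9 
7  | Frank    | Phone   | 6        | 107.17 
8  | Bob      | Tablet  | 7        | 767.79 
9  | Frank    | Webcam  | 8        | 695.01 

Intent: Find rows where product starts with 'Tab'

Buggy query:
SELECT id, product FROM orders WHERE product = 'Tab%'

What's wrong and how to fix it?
Bug: '=' compares the literal string including the % character; pattern matching needs LIKE

Fix: Use LIKE for wildcard pattern matching

Corrected query:
SELECT id, product FROM orders WHERE product LIKE 'Tab%'

Result:
id | product
---+--------
1  | Tablet 
8  | Tablet 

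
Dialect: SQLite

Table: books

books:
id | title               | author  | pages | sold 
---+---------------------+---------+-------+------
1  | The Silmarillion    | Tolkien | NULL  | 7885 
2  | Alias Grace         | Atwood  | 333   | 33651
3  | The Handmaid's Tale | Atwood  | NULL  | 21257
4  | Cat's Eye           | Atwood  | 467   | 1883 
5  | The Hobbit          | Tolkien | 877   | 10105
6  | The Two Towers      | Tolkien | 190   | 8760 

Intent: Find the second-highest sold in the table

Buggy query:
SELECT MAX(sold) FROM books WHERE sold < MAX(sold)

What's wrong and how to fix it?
Bug: The inner MAX is an aggregate inside WHERE, which is not allowed

Fix: Compute the overall MAX in a subquery, then take MAX of rows below it

Corrected query:
SELECT MAX(sold) FROM books WHERE sold < (SELECT MAX(sold) FROM books)

Result:
MAX(sold)
---------
21257    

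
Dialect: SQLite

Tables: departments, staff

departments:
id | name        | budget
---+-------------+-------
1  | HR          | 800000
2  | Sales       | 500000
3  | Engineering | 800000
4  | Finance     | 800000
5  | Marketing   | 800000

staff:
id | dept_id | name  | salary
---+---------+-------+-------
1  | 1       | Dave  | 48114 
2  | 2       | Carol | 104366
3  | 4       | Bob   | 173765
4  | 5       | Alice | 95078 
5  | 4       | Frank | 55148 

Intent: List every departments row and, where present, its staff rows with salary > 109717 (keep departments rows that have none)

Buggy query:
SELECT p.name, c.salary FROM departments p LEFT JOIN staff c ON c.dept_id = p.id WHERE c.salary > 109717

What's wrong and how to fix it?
Bug: Filtering c.salary in WHERE discards the NULL rows produced by LEFT JOIN, turning it into an inner join

Fix: Put 'c.salary > 109717' in the JOIN's ON clause instead of WHERE

Corrected query:
SELECT p.name, c.salary FROM departments p LEFT JOIN staff c ON c.dept_id = p.id AND c.salary > 109717

Result:
name        | salary
------------+-------
HR          | NULL  
Sales       | NULL  
Engineering | NULL  
Finance     | 173765
Marketing   | NULL  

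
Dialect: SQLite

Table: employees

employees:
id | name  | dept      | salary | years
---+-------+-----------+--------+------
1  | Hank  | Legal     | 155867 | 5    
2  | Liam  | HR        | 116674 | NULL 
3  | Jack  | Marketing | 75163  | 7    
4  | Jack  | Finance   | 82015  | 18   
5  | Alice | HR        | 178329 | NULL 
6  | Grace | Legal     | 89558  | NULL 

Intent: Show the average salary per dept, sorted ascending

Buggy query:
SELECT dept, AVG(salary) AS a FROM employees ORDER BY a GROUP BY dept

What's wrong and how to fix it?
Bug: ORDER BY appears before GROUP BY; SQL clause order requires GROUP BY first

Fix: Reorder: SELECT … FROM … GROUP BY … ORDER BY …

Corrected query:
SELECT dept, AVG(salary) AS a FROM employees GROUP BY dept ORDER BY a

Result:
dept      | a       
----------+---------
Marketing | 75163   
Finance   | 82015   
Legal     | 122712.5
HR        | 147501.5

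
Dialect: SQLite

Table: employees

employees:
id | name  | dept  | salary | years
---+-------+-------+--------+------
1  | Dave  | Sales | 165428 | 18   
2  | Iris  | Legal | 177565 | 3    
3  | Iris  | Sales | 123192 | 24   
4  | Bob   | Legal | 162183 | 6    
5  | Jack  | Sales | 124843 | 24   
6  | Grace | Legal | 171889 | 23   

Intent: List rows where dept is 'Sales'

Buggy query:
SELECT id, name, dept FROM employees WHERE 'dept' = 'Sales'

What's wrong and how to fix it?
Bug: 'dept' in single quotes is a string literal, not the column; the comparison is literal-vs-literal and never true

Fix: Reference the column as dept without single quotes

Corrected query:
SELECT id, name, dept FROM employees WHERE dept = 'Sales'

Result:
id | name | dept 
---+------+------
1  | Dave | Sales
3  | Iris | Sales
5  | Jack | Sales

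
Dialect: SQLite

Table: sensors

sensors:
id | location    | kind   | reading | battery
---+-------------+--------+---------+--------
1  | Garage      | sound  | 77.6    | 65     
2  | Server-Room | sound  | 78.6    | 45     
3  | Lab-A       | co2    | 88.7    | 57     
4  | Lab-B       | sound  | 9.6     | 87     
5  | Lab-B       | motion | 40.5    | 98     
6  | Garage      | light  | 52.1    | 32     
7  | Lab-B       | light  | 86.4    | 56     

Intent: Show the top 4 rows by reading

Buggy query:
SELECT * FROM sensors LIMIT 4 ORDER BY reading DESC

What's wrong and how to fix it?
Bug: ORDER BY cannot follow LIMIT; LIMIT is the final clause

Fix: Sort with ORDER BY, then apply LIMIT

Corrected query:
SELECT * FROM sensors ORDER BY reading DESC LIMIT 4

Result:
id | location    | kind  | reading | battery
---+-------------+-------+---------+--------
3  | Lab-A       | co2   | 88.7    | 57     
7  | Lab-B       | light | 86.4    | 56     
2  | Server-Room | sound | 78.6    | 45     
1  | Garage      | sound | 77.6    | 65     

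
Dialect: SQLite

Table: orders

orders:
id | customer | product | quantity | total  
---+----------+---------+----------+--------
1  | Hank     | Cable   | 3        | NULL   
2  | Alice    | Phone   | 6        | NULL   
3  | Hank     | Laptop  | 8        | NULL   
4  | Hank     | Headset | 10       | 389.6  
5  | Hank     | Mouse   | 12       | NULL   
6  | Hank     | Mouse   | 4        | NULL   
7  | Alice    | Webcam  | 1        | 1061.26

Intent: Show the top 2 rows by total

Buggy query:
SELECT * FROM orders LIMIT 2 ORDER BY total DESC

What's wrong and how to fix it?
Bug: ORDER BY cannot follow LIMIT; LIMIT is the final clause

Fix: Swap the clauses: ORDER BY first, then LIMIT

Corrected query:
SELECT * FROM orders ORDER BY total DESC LIMIT 2

Result:
id | customer | product | quantity | total  
---+----------+---------+----------+--------
7  | Alice    | Webcam  | 1        | 1061.26
4  | Hank     | Headset | 10       | 389.6  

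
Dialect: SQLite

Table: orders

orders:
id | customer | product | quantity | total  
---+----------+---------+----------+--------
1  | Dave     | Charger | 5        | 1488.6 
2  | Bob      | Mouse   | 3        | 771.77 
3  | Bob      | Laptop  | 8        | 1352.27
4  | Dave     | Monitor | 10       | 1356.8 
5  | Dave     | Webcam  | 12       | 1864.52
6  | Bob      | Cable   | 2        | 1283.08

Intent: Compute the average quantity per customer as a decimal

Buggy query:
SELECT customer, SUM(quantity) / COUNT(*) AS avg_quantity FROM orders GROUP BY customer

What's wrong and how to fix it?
Bug: Both operands are integers, so '/' performs integer division and truncates

Fix: Cast one side to REAL so the division keeps the fractional part

Corrected query:
SELECT customer, SUM(quantity) * 1.0 / COUNT(*) AS avg_quantity FROM orders GROUP BY customer

Result:
customer | avg_quantity
---------+-------------
Bob      | 4.333333    
Dave     | 9           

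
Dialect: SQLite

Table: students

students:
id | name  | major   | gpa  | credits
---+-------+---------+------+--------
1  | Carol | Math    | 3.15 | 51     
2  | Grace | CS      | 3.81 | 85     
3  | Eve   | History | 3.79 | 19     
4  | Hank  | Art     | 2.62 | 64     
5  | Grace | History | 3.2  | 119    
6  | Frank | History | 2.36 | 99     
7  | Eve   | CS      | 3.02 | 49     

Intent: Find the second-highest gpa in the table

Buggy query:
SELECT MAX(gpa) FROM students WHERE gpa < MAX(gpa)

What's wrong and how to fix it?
Bug: MAX(gpa) on the right of the comparison is an aggregate-in-WHERE error

Fix: Put the inner MAX in a scalar subquery

Corrected query:
SELECT MAX(gpa) FROM students WHERE gpa < (SELECT MAX(gpa) FROM students)

Result:
MAX(gpa)
--------
3.79    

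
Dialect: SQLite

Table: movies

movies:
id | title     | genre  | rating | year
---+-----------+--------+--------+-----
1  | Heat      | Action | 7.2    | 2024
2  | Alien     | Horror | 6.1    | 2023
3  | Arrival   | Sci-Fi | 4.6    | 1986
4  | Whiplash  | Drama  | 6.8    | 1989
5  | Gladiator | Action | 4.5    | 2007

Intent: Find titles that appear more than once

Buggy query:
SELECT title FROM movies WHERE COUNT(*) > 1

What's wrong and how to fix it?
Bug: WHERE can't reference COUNT(*); aggregates are computed after WHERE

Fix: GROUP BY title, then filter groups with HAVING COUNT(*) > 1

Corrected query:
SELECT title FROM movies GROUP BY title HAVING COUNT(*) > 1

Result:
(no rows)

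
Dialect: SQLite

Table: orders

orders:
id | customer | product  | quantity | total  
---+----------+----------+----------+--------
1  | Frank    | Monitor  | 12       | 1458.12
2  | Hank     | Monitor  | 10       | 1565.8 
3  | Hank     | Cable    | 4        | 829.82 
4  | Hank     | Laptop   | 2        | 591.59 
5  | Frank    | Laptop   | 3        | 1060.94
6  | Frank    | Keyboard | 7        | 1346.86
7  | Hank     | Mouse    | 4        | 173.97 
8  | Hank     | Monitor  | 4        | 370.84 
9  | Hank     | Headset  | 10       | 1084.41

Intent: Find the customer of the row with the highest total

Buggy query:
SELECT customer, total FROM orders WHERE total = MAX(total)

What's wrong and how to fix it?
Bug: MAX(total) is an aggregate and cannot be used directly in WHERE

Fix: Wrap MAX in a scalar subquery so WHERE compares against a single value

Corrected query:
SELECT customer, total FROM orders WHERE total = (SELECT MAX(total) FROM orders)

Result:
customer | total 
---------+-------
Hank     | 1565.8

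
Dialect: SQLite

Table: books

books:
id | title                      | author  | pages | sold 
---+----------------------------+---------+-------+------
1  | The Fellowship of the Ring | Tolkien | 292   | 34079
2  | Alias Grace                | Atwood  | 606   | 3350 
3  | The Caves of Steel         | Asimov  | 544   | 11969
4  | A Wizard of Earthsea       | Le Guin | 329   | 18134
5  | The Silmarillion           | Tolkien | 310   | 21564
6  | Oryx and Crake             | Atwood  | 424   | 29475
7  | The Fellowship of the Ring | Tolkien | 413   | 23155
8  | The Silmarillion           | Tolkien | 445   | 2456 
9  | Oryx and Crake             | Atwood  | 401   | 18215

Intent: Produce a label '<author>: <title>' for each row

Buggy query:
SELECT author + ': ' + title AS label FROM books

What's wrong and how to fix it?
Bug: SQLite uses || for string concatenation; + coerces text to numbers (yielding 0)

Fix: Use the || operator for string concatenation

Corrected query:
SELECT author || ': ' || title AS label FROM books

Result:
label                              
-----------------------------------
Tolkien: The Fellowship of the Ring
Atwood: Alias Grace                
Asimov: The Caves of Steel         
Le Guin: A Wizard of Earthsea      
Tolkien: The Silmarillion          
Atwood: Oryx and Crake             
Tolkien: The Fellowship of the Ring
Tolkien: The Silmarillion          
Atwood: Oryx and Crake             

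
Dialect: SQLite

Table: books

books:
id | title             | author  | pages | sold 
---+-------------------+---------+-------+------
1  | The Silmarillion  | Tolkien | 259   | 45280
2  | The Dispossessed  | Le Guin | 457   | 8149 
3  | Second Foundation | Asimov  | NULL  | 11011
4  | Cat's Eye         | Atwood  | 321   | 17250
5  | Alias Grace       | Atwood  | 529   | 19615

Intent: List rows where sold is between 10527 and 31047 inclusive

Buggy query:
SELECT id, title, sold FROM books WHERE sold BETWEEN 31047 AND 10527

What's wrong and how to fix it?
Bug: BETWEEN expects the lower bound first; with 31047 AND 10527 the range is empty

Fix: Swap the bounds so the smaller value comes first

Corrected query:
SELECT id, title, sold FROM books WHERE sold BETWEEN 10527 AND 31047

Result:
id | title             | sold 
---+-------------------+------
3  | Second Foundation | 11011
4  | Cat's Eye         | 17250
5  | Alias Grace       | 19615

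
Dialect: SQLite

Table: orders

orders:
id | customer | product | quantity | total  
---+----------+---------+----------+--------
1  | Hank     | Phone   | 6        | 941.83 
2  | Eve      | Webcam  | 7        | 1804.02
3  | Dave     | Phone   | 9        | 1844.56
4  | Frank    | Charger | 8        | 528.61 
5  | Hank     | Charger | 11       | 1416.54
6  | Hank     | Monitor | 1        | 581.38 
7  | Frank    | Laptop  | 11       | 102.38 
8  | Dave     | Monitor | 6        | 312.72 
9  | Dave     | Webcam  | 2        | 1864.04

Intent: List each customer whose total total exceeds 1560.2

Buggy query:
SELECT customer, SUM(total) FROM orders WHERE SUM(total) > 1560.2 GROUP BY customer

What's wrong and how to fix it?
Bug: SUM(total) is an aggregate, but WHERE filters rows before aggregation

Fix: Use HAVING (which filters groups after aggregation) instead of WHERE

Corrected query:
SELECT customer, SUM(total) FROM orders GROUP BY customer HAVING SUM(total) > 1560.2

Result:
customer | SUM(total)
---------+-----------
Dave     | 4021.32   
Eve      | 1804.02   
Hank     | 2939.75   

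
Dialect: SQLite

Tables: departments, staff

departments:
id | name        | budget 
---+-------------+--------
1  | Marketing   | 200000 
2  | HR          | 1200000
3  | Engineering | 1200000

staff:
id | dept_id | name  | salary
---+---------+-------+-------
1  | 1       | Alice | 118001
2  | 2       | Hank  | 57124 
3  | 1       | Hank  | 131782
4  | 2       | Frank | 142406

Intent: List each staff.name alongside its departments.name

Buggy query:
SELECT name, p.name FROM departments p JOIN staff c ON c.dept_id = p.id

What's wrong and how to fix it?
Bug: 'name' exists in both joined tables, so the database can't tell which one is meant

Fix: Prefix ambiguous columns with the table alias

Corrected query:
SELECT c.name, p.name FROM departments p JOIN staff c ON c.dept_id = p.id

Result:
name  | name     
------+----------
Alice | Marketing
Hank  | HR       
Hank  | Marketing
Frank | HR       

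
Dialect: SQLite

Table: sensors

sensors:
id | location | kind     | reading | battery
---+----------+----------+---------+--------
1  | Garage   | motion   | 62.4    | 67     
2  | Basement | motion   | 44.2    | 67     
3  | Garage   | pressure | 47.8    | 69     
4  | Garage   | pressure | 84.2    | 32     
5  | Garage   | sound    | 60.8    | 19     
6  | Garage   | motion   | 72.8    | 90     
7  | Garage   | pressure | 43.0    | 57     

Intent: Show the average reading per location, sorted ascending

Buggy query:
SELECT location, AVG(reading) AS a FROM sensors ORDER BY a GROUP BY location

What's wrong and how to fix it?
Bug: ORDER BY appears before GROUP BY; SQL clause order requires GROUP BY first

Fix: Move ORDER BY to the end, after GROUP BY

Corrected query:
SELECT location, AVG(reading) AS a FROM sensors GROUP BY location ORDER BY a

Result:
location | a        
---------+----------
Basement | 44.2     
Garage   | 61.833333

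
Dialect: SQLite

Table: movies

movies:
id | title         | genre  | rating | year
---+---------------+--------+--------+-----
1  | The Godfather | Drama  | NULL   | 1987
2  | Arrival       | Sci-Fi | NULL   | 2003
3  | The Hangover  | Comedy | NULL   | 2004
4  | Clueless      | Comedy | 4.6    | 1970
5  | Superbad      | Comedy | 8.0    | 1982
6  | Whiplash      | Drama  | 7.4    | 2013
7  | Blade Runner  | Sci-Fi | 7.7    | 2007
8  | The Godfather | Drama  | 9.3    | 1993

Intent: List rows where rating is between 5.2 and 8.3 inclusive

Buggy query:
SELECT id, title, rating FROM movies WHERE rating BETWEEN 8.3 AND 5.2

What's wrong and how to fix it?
Bug: BETWEEN expects the lower bound first; with 8.3 AND 5.2 the range is empty

Fix: Write BETWEEN 5.2 AND 8.3

Corrected query:
SELECT id, title, rating FROM movies WHERE rating BETWEEN 5.2 AND 8.3

Result:
id | title        | rating
---+--------------+-------
5  | Superbad     | 8     
6  | Whiplash     | 7.4   
7  | Blade Runner | 7.7   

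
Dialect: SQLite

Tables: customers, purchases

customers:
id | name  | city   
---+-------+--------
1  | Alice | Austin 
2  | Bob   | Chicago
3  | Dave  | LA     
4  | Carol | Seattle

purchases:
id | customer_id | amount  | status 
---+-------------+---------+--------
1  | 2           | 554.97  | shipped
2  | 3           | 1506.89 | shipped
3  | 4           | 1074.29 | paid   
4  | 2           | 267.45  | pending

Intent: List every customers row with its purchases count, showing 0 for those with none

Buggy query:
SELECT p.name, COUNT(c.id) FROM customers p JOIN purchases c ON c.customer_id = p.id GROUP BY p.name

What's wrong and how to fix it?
Bug: INNER JOIN drops customers rows that have no matching purchases rows

Fix: Switch to LEFT JOIN to retain unmatched parent rows

Corrected query:
SELECT p.name, COUNT(c.id) FROM customers p LEFT JOIN purchases c ON c.customer_id = p.id GROUP BY p.name

Result:
name  | COUNT(c.id)
------+------------
Alice | 0          
Bob   | 2          
Carol | 1          
Dave  | 1          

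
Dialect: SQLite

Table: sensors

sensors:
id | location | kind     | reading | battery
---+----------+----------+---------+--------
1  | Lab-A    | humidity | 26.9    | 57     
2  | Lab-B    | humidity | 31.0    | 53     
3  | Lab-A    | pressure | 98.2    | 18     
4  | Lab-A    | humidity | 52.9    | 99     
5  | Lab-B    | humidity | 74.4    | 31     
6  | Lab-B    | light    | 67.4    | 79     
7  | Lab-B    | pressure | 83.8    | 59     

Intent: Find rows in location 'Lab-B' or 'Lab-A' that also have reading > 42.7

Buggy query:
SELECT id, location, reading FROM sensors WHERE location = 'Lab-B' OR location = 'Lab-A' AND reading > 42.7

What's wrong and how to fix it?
Bug: AND binds tighter than OR, so this parses as location = 'Lab-B' OR (location = 'Lab-A' AND reading > 42.7)

Fix: Add parentheses around the OR so the AND applies to both alternatives

Corrected query:
SELECT id, location, reading FROM sensors WHERE (location = 'Lab-B' OR location = 'Lab-A') AND reading > 42.7

Result:
id | location | reading
---+----------+--------
3  | Lab-A    | 98.2   
4  | Lab-A    | 52.9   
5  | Lab-B    | 74.4   
6  | Lab-B    | 67.4   
7  | Lab-B    | 83.8   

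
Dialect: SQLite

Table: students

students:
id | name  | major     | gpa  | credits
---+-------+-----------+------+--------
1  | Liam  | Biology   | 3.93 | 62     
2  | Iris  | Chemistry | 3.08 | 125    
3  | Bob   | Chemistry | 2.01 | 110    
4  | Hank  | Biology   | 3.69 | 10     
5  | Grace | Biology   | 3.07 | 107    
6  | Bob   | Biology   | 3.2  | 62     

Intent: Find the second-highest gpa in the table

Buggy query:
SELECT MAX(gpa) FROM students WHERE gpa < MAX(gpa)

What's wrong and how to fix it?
Bug: MAX(gpa) on the right of the comparison is an aggregate-in-WHERE error

Fix: Compute the overall MAX in a subquery, then take MAX of rows below it

Corrected query:
SELECT MAX(gpa) FROM students WHERE gpa < (SELECT MAX(gpa) FROM students)

Result:
MAX(gpa)
--------
3.69    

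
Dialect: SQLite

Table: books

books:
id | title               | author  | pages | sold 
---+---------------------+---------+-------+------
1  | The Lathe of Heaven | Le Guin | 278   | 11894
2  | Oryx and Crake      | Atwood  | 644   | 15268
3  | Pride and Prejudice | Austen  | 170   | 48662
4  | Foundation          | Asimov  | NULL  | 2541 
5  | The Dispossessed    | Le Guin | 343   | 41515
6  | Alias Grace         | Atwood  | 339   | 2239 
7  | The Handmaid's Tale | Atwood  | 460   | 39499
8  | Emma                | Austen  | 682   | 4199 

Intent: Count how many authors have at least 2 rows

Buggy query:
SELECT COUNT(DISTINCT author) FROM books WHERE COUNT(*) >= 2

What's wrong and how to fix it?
Bug: COUNT(*) cannot appear in WHERE; the per-group count doesn't exist yet

Fix: Group first with HAVING COUNT(*) >= 2, then COUNT the resulting groups

Corrected query:
SELECT COUNT(*) FROM (SELECT author FROM books GROUP BY author HAVING COUNT(*) >= 2)

Result:
COUNT(*)
--------
3       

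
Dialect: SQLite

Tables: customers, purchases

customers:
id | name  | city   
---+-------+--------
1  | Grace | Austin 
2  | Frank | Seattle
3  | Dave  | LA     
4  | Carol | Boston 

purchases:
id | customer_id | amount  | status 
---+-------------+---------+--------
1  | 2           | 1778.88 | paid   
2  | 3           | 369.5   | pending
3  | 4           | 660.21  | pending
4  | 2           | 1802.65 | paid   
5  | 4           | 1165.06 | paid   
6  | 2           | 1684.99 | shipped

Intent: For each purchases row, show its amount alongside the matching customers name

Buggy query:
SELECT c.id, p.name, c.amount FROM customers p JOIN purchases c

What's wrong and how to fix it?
Bug: Missing join condition: each purchases row is matched to all customers rows instead of just its own

Fix: Add ON c.customer_id = p.id to the JOIN

Corrected query:
SELECT c.id, p.name, c.amount FROM customers p JOIN purchases c ON c.customer_id = p.id

Result:
id | name  | amount 
---+-------+--------
1  | Frank | 1778.88
2  | Dave  | 369.5  
3  | Carol | 660.21 
4  | Frank | 1802.65
5  | Carol | 1165.06
6  | Frank | 1684.99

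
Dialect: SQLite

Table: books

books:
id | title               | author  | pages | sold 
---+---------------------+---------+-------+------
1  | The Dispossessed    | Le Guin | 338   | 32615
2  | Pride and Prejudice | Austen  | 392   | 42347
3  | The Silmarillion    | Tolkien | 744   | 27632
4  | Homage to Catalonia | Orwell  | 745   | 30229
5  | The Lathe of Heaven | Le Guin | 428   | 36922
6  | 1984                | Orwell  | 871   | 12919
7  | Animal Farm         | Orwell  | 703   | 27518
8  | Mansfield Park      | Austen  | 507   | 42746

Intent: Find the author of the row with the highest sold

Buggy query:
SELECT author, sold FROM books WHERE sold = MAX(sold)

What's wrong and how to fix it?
Bug: MAX(sold) is an aggregate and cannot be used directly in WHERE

Fix: Wrap MAX in a scalar subquery so WHERE compares against a single value

Corrected query:
SELECT author, sold FROM books WHERE sold = (SELECT MAX(sold) FROM books)

Result:
author | sold 
-------+------
Austen | 42746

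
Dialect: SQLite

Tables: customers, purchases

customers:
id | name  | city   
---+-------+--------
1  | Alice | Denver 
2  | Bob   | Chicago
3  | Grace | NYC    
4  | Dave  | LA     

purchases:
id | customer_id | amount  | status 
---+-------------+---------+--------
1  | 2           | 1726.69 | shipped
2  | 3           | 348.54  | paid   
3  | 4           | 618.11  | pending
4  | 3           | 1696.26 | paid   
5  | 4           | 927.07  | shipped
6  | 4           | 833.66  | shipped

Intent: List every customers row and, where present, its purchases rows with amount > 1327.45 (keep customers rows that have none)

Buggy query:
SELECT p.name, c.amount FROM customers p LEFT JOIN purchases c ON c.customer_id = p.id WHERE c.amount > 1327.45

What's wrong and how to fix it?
Bug: Filtering c.amount in WHERE discards the NULL rows produced by LEFT JOIN, turning it into an inner join

Fix: Move the right-table condition into the ON clause so unmatched parents are kept

Corrected query:
SELECT p.name, c.amount FROM customers p LEFT JOIN purchases c ON c.customer_id = p.id AND c.amount > 1327.45

Result:
name  | amount 
------+--------
Alice | NULL   
Bob   | 1726.69
Grace | 1696.26
Dave  | NULL   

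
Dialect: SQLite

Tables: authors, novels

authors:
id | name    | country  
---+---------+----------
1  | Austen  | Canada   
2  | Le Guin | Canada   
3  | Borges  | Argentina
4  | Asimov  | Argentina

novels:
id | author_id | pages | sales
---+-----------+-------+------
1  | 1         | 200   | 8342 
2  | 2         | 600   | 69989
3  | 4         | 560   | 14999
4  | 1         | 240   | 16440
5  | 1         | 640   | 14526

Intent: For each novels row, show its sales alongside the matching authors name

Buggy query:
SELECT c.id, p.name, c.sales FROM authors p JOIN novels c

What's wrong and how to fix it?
Bug: JOIN with no ON clause produces a cartesian product; every novels row pairs with every authors row

Fix: Specify the join condition linking the foreign key to the parent id

Corrected query:
SELECT c.id, p.name, c.sales FROM authors p JOIN novels c ON c.author_id = p.id

Result:
id | name    | sales
---+---------+------
1  | Austen  | 8342 
2  | Le Guin | 69989
3  | Asimov  | 14999
4  | Austen  | 16440
5  | Austen  | 14526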